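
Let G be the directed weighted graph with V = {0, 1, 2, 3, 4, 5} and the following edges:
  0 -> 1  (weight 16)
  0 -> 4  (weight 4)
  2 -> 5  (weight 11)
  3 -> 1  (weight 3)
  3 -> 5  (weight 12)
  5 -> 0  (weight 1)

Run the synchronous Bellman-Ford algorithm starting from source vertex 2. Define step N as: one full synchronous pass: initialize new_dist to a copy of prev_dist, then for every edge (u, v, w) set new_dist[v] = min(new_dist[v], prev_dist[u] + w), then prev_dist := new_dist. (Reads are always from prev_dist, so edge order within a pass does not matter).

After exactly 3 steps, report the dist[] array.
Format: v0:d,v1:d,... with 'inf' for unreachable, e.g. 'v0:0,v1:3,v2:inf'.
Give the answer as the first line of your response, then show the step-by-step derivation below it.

v0:12,v1:28,v2:0,v3:inf,v4:16,v5:11

step 1: dist = v0:inf,v1:inf,v2:0,v3:inf,v4:inf,v5:11
step 2: dist = v0:12,v1:inf,v2:0,v3:inf,v4:inf,v5:11
step 3: dist = v0:12,v1:28,v2:0,v3:inf,v4:16,v5:11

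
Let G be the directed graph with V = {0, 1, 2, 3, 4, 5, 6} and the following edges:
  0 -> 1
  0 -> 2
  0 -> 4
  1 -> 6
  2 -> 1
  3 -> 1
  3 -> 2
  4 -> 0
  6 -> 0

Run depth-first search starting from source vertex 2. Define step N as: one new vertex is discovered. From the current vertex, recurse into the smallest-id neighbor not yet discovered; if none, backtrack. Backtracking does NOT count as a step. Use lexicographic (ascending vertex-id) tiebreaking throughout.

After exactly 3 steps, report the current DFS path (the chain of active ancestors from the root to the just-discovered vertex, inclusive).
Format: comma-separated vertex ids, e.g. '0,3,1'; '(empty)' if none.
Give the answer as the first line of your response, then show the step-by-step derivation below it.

2,1,6

step 1: discover 2; path=2; order=2
step 2: discover 1; path=2>1; order=2,1
step 3: discover 6; path=2>1>6; order=2,1,6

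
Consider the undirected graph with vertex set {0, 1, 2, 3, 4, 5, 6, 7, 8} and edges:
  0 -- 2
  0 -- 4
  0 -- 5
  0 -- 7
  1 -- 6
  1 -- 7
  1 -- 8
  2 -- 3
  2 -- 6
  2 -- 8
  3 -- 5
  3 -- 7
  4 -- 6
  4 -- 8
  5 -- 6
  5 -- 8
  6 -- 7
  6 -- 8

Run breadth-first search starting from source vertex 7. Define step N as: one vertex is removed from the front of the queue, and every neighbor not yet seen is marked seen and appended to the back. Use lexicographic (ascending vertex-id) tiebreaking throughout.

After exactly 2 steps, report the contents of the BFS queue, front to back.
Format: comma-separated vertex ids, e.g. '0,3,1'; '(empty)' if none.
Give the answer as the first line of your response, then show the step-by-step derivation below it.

1,3,6,2,4,5

step 1: dequeue 7; queue=[0,1,3,6]; order=7
step 2: dequeue 0; queue=[1,3,6,2,4,5]; order=7,0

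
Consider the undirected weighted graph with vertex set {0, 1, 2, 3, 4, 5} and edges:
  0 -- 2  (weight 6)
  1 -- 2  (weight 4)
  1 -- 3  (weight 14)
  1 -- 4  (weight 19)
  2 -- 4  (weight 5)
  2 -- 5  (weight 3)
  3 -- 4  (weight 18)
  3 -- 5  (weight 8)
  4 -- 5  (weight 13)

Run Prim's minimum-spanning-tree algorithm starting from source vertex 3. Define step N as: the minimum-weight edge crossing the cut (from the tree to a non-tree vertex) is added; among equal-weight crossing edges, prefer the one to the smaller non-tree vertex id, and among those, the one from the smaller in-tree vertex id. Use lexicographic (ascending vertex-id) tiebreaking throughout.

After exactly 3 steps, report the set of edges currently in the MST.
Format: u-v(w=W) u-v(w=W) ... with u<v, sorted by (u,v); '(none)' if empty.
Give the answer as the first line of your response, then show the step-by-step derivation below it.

1-2(w=4) 2-5(w=3) 3-5(w=8)

step 1: add edge 3-5 (w=8); MST = {3-5(w=8)}
step 2: add edge 2-5 (w=3); MST = {2-5(w=3) 3-5(w=8)}
step 3: add edge 1-2 (w=4); MST = {1-2(w=4) 2-5(w=3) 3-5(w=8)}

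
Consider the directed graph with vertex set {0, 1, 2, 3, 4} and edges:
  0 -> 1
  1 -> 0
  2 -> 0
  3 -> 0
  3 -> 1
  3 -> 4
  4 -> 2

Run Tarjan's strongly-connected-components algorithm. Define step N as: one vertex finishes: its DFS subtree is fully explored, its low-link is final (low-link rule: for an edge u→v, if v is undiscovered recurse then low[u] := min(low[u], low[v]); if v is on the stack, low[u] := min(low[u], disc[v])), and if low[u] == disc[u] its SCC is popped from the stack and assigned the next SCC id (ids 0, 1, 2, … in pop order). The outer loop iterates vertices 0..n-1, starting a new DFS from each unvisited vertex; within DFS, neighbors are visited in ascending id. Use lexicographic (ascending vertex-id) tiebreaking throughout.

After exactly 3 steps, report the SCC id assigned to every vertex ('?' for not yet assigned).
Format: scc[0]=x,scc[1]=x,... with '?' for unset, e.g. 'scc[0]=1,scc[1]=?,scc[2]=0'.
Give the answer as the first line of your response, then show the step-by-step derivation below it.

scc[0]=0,scc[1]=0,scc[2]=1,scc[3]=?,scc[4]=?

step 1: low=(low[0]=0,low[1]=0,low[2]=?,low[3]=?,low[4]=?); scc=(scc[0]=?,scc[1]=?,scc[2]=?,scc[3]=?,scc[4]=?)
step 2: low=(low[0]=0,low[1]=0,low[2]=?,low[3]=?,low[4]=?); scc=(scc[0]=0,scc[1]=0,scc[2]=?,scc[3]=?,scc[4]=?)
step 3: low=(low[0]=0,low[1]=0,low[2]=2,low[3]=?,low[4]=?); scc=(scc[0]=0,scc[1]=0,scc[2]=1,scc[3]=?,scc[4]=?)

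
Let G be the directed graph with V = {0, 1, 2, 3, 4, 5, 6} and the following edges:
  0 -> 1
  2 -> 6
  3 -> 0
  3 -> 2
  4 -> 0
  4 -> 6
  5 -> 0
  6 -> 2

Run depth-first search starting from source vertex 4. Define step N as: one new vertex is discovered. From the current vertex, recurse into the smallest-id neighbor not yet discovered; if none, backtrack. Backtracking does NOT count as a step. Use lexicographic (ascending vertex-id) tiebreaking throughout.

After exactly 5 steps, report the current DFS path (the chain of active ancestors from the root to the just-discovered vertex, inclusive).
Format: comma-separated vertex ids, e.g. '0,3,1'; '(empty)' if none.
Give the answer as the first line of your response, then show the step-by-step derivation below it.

4,6,2

step 1: discover 4; path=4; order=4
step 2: discover 0; path=4>0; order=4,0
step 3: discover 1; path=4>0>1; order=4,0,1
step 4: discover 6; path=4>6; order=4,0,1,6
step 5: discover 2; path=4>6>2; order=4,0,1,6,2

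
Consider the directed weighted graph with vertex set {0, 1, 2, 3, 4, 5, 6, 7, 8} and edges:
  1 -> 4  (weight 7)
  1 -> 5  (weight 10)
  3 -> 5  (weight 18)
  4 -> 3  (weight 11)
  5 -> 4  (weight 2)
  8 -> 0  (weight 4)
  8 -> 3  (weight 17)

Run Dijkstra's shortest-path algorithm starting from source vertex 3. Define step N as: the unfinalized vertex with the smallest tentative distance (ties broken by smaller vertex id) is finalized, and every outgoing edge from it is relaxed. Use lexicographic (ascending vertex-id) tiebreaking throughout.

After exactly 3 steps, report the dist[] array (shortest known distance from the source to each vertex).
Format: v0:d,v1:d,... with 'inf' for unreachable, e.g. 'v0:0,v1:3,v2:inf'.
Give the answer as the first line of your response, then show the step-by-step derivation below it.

v0:inf,v1:inf,v2:inf,v3:0,v4:20,v5:18,v6:inf,v7:inf,v8:inf

step 1: dist = v0:inf,v1:inf,v2:inf,v3:0,v4:inf,v5:18,v6:inf,v7:inf,v8:inf
step 2: dist = v0:inf,v1:inf,v2:inf,v3:0,v4:20,v5:18,v6:inf,v7:inf,v8:inf
step 3: dist = v0:inf,v1:inf,v2:inf,v3:0,v4:20,v5:18,v6:inf,v7:inf,v8:inf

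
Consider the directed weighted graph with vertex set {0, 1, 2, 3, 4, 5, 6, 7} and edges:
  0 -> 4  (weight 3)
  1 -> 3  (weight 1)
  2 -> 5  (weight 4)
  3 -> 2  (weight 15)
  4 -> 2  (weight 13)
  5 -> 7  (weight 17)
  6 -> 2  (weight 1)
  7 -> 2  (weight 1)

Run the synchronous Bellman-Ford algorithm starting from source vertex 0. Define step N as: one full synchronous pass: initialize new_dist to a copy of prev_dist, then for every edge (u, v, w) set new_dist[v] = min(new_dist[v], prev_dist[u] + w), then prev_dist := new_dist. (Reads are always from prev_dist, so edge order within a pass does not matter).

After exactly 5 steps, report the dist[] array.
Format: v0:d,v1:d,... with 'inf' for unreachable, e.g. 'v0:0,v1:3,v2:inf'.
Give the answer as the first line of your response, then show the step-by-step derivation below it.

v0:0,v1:inf,v2:16,v3:inf,v4:3,v5:20,v6:inf,v7:37

step 1: dist = v0:0,v1:inf,v2:inf,v3:inf,v4:3,v5:inf,v6:inf,v7:inf
step 2: dist = v0:0,v1:inf,v2:16,v3:inf,v4:3,v5:inf,v6:inf,v7:inf
step 3: dist = v0:0,v1:inf,v2:16,v3:inf,v4:3,v5:20,v6:inf,v7:inf
step 4: dist = v0:0,v1:inf,v2:16,v3:inf,v4:3,v5:20,v6:inf,v7:37
step 5: dist = v0:0,v1:inf,v2:16,v3:inf,v4:3,v5:20,v6:inf,v7:37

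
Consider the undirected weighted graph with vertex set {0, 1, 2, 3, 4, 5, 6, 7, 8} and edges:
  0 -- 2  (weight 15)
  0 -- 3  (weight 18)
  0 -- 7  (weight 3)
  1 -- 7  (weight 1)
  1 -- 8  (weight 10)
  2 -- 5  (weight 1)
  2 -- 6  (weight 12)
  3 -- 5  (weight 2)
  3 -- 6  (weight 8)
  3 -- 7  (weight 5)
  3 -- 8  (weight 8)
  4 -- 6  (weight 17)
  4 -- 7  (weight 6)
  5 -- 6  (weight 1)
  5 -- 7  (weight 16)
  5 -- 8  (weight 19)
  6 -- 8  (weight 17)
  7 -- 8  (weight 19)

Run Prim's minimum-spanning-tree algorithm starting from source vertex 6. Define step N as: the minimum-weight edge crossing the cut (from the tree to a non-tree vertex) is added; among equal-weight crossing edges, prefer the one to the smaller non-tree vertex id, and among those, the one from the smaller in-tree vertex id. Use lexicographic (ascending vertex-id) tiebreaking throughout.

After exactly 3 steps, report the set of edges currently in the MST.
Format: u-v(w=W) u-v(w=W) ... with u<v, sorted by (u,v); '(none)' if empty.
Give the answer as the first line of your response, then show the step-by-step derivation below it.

2-5(w=1) 3-5(w=2) 5-6(w=1)

step 1: add edge 5-6 (w=1); MST = {5-6(w=1)}
step 2: add edge 2-5 (w=1); MST = {2-5(w=1) 5-6(w=1)}
step 3: add edge 3-5 (w=2); MST = {2-5(w=1) 3-5(w=2) 5-6(w=1)}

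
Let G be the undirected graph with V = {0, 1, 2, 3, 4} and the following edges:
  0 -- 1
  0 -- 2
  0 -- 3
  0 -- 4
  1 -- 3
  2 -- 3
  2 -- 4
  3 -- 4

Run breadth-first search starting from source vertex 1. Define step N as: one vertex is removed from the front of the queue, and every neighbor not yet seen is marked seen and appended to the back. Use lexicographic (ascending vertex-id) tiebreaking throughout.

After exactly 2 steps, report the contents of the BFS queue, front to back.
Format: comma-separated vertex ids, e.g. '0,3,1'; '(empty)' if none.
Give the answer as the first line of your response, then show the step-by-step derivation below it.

3,2,4

step 1: dequeue 1; queue=[0,3]; order=1
step 2: dequeue 0; queue=[3,2,4]; order=1,0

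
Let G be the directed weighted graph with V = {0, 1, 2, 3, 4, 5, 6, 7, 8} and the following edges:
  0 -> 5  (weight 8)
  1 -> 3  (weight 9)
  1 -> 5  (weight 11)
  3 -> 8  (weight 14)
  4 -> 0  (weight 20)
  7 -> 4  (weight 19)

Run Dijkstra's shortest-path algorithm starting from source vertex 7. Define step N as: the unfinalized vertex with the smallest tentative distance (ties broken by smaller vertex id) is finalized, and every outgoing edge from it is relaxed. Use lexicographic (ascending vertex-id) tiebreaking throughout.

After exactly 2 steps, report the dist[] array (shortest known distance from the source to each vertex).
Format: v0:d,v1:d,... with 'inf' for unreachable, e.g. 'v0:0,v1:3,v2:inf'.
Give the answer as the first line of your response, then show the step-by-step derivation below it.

v0:39,v1:inf,v2:inf,v3:inf,v4:19,v5:inf,v6:inf,v7:0,v8:inf

step 1: dist = v0:inf,v1:inf,v2:inf,v3:inf,v4:19,v5:inf,v6:inf,v7:0,v8:inf
step 2: dist = v0:39,v1:inf,v2:inf,v3:inf,v4:19,v5:inf,v6:inf,v7:0,v8:inf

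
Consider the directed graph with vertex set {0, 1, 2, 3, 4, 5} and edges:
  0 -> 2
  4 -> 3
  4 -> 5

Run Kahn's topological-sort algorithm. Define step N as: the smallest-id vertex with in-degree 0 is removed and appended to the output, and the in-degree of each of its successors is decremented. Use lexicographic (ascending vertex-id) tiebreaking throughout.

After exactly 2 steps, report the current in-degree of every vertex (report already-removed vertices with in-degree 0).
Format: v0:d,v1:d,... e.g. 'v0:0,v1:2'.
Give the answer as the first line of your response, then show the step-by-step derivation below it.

v0:0,v1:0,v2:0,v3:1,v4:0,v5:1

step 1: output 0; order=[0]; indeg=(0,0,0,1,0,1)
step 2: output 1; order=[0,1]; indeg=(0,0,0,1,0,1)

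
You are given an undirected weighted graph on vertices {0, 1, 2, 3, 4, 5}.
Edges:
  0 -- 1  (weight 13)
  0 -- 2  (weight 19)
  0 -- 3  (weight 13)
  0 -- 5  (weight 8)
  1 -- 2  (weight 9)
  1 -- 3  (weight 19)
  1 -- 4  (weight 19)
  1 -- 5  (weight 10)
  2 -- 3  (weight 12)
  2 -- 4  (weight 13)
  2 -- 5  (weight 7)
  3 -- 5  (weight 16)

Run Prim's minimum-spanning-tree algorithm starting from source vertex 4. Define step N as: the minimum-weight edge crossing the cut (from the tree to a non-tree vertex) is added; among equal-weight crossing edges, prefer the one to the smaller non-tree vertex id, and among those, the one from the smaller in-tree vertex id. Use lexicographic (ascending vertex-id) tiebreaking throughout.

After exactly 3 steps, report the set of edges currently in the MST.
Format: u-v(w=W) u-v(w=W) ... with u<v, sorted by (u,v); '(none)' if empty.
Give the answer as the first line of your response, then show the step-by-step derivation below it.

0-5(w=8) 2-4(w=13) 2-5(w=7)

step 1: add edge 2-4 (w=13); MST = {2-4(w=13)}
step 2: add edge 2-5 (w=7); MST = {2-4(w=13) 2-5(w=7)}
step 3: add edge 0-5 (w=8); MST = {0-5(w=8) 2-4(w=13) 2-5(w=7)}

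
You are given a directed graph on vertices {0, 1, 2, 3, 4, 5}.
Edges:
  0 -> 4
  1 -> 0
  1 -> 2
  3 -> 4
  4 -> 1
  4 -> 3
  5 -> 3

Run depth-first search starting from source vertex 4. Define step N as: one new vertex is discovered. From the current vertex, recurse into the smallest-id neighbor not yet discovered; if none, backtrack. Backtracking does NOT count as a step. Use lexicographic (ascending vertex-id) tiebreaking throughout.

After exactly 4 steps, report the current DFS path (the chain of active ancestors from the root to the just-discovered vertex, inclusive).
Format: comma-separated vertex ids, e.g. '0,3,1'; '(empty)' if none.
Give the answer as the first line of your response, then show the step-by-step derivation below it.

4,1,2

step 1: discover 4; path=4; order=4
step 2: discover 1; path=4>1; order=4,1
step 3: discover 0; path=4>1>0; order=4,1,0
step 4: discover 2; path=4>1>2; order=4,1,0,2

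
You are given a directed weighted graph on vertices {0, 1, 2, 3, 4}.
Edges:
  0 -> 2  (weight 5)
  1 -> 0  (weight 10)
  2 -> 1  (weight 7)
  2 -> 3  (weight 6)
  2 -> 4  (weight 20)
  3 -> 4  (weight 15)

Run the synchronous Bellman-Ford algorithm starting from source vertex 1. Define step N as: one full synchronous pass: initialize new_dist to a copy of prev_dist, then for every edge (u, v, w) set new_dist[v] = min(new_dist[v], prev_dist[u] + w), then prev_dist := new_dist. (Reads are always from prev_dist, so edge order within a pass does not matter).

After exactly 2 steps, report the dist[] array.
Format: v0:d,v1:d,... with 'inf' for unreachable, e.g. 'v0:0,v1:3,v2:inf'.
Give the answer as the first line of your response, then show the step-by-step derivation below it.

v0:10,v1:0,v2:15,v3:inf,v4:inf

step 1: dist = v0:10,v1:0,v2:inf,v3:inf,v4:inf
step 2: dist = v0:10,v1:0,v2:15,v3:inf,v4:inf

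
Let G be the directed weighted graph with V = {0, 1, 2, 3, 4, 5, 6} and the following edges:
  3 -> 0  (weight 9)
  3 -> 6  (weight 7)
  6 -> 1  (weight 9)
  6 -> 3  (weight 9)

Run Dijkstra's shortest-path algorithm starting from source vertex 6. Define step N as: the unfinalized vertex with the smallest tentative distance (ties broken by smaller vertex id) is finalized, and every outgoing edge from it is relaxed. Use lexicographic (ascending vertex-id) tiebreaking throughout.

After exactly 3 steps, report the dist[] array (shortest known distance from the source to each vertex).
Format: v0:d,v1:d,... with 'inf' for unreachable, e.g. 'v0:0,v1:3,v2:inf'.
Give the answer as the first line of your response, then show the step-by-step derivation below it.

v0:18,v1:9,v2:inf,v3:9,v4:inf,v5:inf,v6:0

step 1: dist = v0:inf,v1:9,v2:inf,v3:9,v4:inf,v5:inf,v6:0
step 2: dist = v0:inf,v1:9,v2:inf,v3:9,v4:inf,v5:inf,v6:0
step 3: dist = v0:18,v1:9,v2:inf,v3:9,v4:inf,v5:inf,v6:0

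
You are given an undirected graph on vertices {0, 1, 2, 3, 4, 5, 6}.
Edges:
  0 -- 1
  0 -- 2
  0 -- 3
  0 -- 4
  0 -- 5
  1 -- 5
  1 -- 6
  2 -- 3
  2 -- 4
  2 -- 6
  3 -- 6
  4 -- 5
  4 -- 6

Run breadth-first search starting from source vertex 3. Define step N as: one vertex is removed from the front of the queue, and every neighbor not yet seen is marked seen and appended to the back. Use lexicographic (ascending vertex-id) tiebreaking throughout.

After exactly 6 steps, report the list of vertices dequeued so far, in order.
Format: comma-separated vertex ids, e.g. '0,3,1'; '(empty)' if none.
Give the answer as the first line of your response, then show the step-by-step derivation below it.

3,0,2,6,1,4

step 1: dequeue 3; queue=[0,2,6]; order=3
step 2: dequeue 0; queue=[2,6,1,4,5]; order=3,0
step 3: dequeue 2; queue=[6,1,4,5]; order=3,0,2
step 4: dequeue 6; queue=[1,4,5]; order=3,0,2,6
step 5: dequeue 1; queue=[4,5]; order=3,0,2,6,1
step 6: dequeue 4; queue=[5]; order=3,0,2,6,1,4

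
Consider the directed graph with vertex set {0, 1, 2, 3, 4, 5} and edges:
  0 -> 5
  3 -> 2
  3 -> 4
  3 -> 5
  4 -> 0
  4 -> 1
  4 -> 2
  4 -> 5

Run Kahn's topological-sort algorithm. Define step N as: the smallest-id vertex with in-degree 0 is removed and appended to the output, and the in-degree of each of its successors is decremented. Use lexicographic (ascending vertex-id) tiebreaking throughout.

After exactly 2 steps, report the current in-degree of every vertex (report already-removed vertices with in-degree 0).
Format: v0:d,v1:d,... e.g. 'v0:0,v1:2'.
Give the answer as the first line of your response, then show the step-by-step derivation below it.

v0:0,v1:0,v2:0,v3:0,v4:0,v5:1

step 1: output 3; order=[3]; indeg=(1,1,1,0,0,2)
step 2: output 4; order=[3,4]; indeg=(0,0,0,0,0,1)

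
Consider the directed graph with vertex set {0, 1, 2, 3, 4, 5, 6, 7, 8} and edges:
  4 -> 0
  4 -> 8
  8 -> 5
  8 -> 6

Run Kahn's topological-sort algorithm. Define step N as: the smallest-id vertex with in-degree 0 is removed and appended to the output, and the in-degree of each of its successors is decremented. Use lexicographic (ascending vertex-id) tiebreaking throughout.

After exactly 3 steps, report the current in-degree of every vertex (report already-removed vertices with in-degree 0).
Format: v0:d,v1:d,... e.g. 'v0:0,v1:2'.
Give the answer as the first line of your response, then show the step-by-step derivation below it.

v0:1,v1:0,v2:0,v3:0,v4:0,v5:1,v6:1,v7:0,v8:1

step 1: output 1; order=[1]; indeg=(1,0,0,0,0,1,1,0,1)
step 2: output 2; order=[1,2]; indeg=(1,0,0,0,0,1,1,0,1)
step 3: output 3; order=[1,2,3]; indeg=(1,0,0,0,0,1,1,0,1)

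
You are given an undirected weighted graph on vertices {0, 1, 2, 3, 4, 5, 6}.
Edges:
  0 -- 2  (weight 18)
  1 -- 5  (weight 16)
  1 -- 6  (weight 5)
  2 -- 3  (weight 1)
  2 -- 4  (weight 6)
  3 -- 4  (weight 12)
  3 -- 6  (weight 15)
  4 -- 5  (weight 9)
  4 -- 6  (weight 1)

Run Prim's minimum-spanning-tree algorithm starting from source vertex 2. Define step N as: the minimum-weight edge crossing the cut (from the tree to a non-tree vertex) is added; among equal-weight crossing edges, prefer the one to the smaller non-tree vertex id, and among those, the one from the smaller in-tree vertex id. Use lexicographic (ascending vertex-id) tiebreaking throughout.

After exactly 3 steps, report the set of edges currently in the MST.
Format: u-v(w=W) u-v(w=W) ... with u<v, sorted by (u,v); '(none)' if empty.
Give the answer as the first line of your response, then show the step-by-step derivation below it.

2-3(w=1) 2-4(w=6) 4-6(w=1)

step 1: add edge 2-3 (w=1); MST = {2-3(w=1)}
step 2: add edge 2-4 (w=6); MST = {2-3(w=1) 2-4(w=6)}
step 3: add edge 4-6 (w=1); MST = {2-3(w=1) 2-4(w=6) 4-6(w=1)}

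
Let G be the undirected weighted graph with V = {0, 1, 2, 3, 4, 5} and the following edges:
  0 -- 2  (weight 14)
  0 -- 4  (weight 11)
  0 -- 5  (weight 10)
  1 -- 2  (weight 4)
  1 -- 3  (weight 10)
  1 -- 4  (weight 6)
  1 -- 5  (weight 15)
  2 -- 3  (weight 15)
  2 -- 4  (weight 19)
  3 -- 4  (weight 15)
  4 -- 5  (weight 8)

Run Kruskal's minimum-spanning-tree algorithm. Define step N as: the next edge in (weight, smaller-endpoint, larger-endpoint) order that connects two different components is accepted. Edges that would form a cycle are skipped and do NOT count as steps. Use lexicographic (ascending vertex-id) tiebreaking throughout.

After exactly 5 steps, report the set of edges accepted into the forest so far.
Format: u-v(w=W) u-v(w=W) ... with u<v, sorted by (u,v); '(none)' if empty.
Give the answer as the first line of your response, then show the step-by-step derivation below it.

0-5(w=10) 1-2(w=4) 1-3(w=10) 1-4(w=6) 4-5(w=8)

step 1: add edge 1-2 (w=4); MST = {1-2(w=4)}
step 2: add edge 1-4 (w=6); MST = {1-2(w=4) 1-4(w=6)}
step 3: add edge 4-5 (w=8); MST = {1-2(w=4) 1-4(w=6) 4-5(w=8)}
step 4: add edge 0-5 (w=10); MST = {0-5(w=10) 1-2(w=4) 1-4(w=6) 4-5(w=8)}
step 5: add edge 1-3 (w=10); MST = {0-5(w=10) 1-2(w=4) 1-3(w=10) 1-4(w=6) 4-5(w=8)}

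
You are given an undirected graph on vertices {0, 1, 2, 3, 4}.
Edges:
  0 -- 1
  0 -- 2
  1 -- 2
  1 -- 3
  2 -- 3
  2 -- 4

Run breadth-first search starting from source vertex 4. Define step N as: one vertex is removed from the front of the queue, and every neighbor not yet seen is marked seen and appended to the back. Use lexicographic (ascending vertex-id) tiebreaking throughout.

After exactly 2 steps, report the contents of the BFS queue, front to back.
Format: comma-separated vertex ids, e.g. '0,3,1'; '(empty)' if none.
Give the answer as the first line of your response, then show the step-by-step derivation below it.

0,1,3

step 1: dequeue 4; queue=[2]; order=4
step 2: dequeue 2; queue=[0,1,3]; order=4,2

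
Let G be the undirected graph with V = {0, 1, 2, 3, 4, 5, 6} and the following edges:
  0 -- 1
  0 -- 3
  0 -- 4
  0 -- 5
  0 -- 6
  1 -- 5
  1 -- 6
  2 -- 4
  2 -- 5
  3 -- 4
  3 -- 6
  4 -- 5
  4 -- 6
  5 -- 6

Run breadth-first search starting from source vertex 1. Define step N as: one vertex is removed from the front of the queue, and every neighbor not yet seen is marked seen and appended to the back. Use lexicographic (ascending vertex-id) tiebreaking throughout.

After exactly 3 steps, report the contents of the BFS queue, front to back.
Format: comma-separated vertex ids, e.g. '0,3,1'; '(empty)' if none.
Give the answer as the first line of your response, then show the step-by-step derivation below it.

6,3,4,2

step 1: dequeue 1; queue=[0,5,6]; order=1
step 2: dequeue 0; queue=[5,6,3,4]; order=1,0
step 3: dequeue 5; queue=[6,3,4,2]; order=1,0,5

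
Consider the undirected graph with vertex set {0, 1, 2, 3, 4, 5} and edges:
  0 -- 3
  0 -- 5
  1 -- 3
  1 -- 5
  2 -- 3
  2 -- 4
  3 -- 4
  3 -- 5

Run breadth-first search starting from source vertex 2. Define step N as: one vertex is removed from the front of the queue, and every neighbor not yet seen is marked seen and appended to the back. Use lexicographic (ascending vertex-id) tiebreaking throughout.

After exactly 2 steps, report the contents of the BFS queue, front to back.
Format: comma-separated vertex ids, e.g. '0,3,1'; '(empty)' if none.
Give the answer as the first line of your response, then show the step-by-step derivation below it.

4,0,1,5

step 1: dequeue 2; queue=[3,4]; order=2
step 2: dequeue 3; queue=[4,0,1,5]; order=2,3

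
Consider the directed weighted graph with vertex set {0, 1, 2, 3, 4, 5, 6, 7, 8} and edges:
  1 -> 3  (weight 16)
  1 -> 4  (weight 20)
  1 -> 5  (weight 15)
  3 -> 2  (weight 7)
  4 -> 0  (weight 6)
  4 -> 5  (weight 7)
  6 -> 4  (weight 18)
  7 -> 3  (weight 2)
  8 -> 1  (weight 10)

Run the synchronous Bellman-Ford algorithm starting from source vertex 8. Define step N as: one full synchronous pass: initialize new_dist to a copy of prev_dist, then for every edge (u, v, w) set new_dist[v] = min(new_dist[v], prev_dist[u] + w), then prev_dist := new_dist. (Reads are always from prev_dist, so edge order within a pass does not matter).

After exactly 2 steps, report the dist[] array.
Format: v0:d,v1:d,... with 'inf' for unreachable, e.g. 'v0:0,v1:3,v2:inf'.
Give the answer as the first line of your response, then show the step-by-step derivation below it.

v0:inf,v1:10,v2:inf,v3:26,v4:30,v5:25,v6:inf,v7:inf,v8:0

step 1: dist = v0:inf,v1:10,v2:inf,v3:inf,v4:inf,v5:inf,v6:inf,v7:inf,v8:0
step 2: dist = v0:inf,v1:10,v2:inf,v3:26,v4:30,v5:25,v6:inf,v7:inf,v8:0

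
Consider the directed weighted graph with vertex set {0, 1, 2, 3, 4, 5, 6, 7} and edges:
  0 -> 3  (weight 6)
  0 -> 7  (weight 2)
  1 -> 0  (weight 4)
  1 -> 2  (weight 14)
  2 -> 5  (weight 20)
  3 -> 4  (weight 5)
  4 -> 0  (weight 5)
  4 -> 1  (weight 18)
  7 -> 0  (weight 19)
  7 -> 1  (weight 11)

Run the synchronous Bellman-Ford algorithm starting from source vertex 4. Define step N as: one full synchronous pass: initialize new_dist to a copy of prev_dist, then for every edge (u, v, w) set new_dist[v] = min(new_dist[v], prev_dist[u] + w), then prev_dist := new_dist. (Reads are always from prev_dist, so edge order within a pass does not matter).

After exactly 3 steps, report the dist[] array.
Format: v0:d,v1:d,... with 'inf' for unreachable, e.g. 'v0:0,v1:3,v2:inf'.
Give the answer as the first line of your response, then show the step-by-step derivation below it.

v0:5,v1:18,v2:32,v3:11,v4:0,v5:52,v6:inf,v7:7

step 1: dist = v0:5,v1:18,v2:inf,v3:inf,v4:0,v5:inf,v6:inf,v7:inf
step 2: dist = v0:5,v1:18,v2:32,v3:11,v4:0,v5:inf,v6:inf,v7:7
step 3: dist = v0:5,v1:18,v2:32,v3:11,v4:0,v5:52,v6:inf,v7:7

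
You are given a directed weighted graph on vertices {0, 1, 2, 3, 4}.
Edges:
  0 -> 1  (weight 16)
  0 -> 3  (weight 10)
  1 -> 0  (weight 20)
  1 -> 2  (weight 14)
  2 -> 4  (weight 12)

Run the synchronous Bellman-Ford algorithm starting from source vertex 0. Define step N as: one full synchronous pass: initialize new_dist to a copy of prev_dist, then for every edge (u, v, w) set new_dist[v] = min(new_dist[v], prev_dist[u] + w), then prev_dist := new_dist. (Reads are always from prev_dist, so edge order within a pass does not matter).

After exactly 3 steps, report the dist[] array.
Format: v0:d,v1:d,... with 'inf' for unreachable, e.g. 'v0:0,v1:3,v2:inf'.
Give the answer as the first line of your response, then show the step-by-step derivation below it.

v0:0,v1:16,v2:30,v3:10,v4:42

step 1: dist = v0:0,v1:16,v2:inf,v3:10,v4:inf
step 2: dist = v0:0,v1:16,v2:30,v3:10,v4:inf
step 3: dist = v0:0,v1:16,v2:30,v3:10,v4:42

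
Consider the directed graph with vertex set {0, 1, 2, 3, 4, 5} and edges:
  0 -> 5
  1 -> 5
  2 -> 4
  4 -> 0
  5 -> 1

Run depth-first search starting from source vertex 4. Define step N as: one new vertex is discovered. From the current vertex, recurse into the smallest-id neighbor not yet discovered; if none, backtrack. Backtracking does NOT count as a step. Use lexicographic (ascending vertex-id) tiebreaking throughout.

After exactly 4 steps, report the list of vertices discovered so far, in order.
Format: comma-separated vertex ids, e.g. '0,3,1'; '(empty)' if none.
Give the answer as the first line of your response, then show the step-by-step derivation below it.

4,0,5,1

step 1: discover 4; path=4; order=4
step 2: discover 0; path=4>0; order=4,0
step 3: discover 5; path=4>0>5; order=4,0,5
step 4: discover 1; path=4>0>5>1; order=4,0,5,1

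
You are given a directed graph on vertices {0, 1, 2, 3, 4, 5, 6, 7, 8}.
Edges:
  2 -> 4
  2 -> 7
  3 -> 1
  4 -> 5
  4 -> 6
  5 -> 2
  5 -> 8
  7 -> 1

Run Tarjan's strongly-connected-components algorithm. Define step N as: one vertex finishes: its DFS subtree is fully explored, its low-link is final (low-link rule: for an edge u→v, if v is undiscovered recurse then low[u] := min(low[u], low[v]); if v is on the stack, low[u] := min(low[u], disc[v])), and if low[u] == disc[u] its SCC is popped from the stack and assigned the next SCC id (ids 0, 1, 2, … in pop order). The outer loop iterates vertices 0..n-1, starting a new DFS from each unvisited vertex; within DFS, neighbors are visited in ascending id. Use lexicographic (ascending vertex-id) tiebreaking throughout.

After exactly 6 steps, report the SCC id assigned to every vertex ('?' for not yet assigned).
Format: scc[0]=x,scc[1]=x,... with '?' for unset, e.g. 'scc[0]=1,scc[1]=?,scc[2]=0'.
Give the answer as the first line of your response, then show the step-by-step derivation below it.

scc[0]=0,scc[1]=1,scc[2]=?,scc[3]=?,scc[4]=?,scc[5]=?,scc[6]=3,scc[7]=?,scc[8]=2

step 1: low=(low[0]=0,low[1]=?,low[2]=?,low[3]=?,low[4]=?,low[5]=?,low[6]=?,low[7]=?,low[8]=?); scc=(scc[0]=0,scc[1]=?,scc[2]=?,scc[3]=?,scc[4]=?,scc[5]=?,scc[6]=?,scc[7]=?,scc[8]=?)
step 2: low=(low[0]=0,low[1]=1,low[2]=?,low[3]=?,low[4]=?,low[5]=?,low[6]=?,low[7]=?,low[8]=?); scc=(scc[0]=0,scc[1]=1,scc[2]=?,scc[3]=?,scc[4]=?,scc[5]=?,scc[6]=?,scc[7]=?,scc[8]=?)
step 3: low=(low[0]=0,low[1]=1,low[2]=2,low[3]=?,low[4]=3,low[5]=2,low[6]=?,low[7]=?,low[8]=5); scc=(scc[0]=0,scc[1]=1,scc[2]=?,scc[3]=?,scc[4]=?,scc[5]=?,scc[6]=?,scc[7]=?,scc[8]=2)
step 4: low=(low[0]=0,low[1]=1,low[2]=2,low[3]=?,low[4]=3,low[5]=2,low[6]=?,low[7]=?,low[8]=5); scc=(scc[0]=0,scc[1]=1,scc[2]=?,scc[3]=?,scc[4]=?,scc[5]=?,scc[6]=?,scc[7]=?,scc[8]=2)
step 5: low=(low[0]=0,low[1]=1,low[2]=2,low[3]=?,low[4]=2,low[5]=2,low[6]=6,low[7]=?,low[8]=5); scc=(scc[0]=0,scc[1]=1,scc[2]=?,scc[3]=?,scc[4]=?,scc[5]=?,scc[6]=3,scc[7]=?,scc[8]=2)
step 6: low=(low[0]=0,low[1]=1,low[2]=2,low[3]=?,low[4]=2,low[5]=2,low[6]=6,low[7]=?,low[8]=5); scc=(scc[0]=0,scc[1]=1,scc[2]=?,scc[3]=?,scc[4]=?,scc[5]=?,scc[6]=3,scc[7]=?,scc[8]=2)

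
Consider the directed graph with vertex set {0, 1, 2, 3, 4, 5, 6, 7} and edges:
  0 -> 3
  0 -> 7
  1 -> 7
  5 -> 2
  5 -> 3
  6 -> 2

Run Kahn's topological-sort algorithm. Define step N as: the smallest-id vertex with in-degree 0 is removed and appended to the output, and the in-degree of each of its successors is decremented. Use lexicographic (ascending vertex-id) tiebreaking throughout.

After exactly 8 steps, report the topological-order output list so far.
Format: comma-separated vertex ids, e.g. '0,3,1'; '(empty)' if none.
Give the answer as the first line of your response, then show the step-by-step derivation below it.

0,1,4,5,3,6,2,7

step 1: output 0; order=[0]; indeg=(0,0,2,1,0,0,0,1)
step 2: output 1; order=[0,1]; indeg=(0,0,2,1,0,0,0,0)
step 3: output 4; order=[0,1,4]; indeg=(0,0,2,1,0,0,0,0)
step 4: output 5; order=[0,1,4,5]; indeg=(0,0,1,0,0,0,0,0)
step 5: output 3; order=[0,1,4,5,3]; indeg=(0,0,1,0,0,0,0,0)
step 6: output 6; order=[0,1,4,5,3,6]; indeg=(0,0,0,0,0,0,0,0)
step 7: output 2; order=[0,1,4,5,3,6,2]; indeg=(0,0,0,0,0,0,0,0)
step 8: output 7; order=[0,1,4,5,3,6,2,7]; indeg=(0,0,0,0,0,0,0,0)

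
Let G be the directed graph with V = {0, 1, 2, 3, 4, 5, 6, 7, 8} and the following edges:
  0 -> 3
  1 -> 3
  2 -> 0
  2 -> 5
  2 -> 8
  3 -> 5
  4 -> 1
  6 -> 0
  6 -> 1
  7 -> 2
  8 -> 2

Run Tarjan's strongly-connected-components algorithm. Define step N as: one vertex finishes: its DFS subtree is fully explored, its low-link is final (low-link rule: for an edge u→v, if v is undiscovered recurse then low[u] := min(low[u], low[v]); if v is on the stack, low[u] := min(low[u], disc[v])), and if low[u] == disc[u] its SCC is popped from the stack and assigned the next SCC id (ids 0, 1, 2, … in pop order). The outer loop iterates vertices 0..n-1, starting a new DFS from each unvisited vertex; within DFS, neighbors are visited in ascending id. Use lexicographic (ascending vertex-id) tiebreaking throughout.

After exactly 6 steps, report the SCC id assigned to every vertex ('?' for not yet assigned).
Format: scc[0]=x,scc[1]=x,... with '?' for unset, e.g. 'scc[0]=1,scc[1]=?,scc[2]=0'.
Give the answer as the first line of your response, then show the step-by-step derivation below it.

scc[0]=2,scc[1]=3,scc[2]=4,scc[3]=1,scc[4]=?,scc[5]=0,scc[6]=?,scc[7]=?,scc[8]=4

step 1: low=(low[0]=0,low[1]=?,low[2]=?,low[3]=1,low[4]=?,low[5]=2,low[6]=?,low[7]=?,low[8]=?); scc=(scc[0]=?,scc[1]=?,scc[2]=?,scc[3]=?,scc[4]=?,scc[5]=0,scc[6]=?,scc[7]=?,scc[8]=?)
step 2: low=(low[0]=0,low[1]=?,low[2]=?,low[3]=1,low[4]=?,low[5]=2,low[6]=?,low[7]=?,low[8]=?); scc=(scc[0]=?,scc[1]=?,scc[2]=?,scc[3]=1,scc[4]=?,scc[5]=0,scc[6]=?,scc[7]=?,scc[8]=?)
step 3: low=(low[0]=0,low[1]=?,low[2]=?,low[3]=1,low[4]=?,low[5]=2,low[6]=?,low[7]=?,low[8]=?); scc=(scc[0]=2,scc[1]=?,scc[2]=?,scc[3]=1,scc[4]=?,scc[5]=0,scc[6]=?,scc[7]=?,scc[8]=?)
step 4: low=(low[0]=0,low[1]=3,low[2]=?,low[3]=1,low[4]=?,low[5]=2,low[6]=?,low[7]=?,low[8]=?); scc=(scc[0]=2,scc[1]=3,scc[2]=?,scc[3]=1,scc[4]=?,scc[5]=0,scc[6]=?,scc[7]=?,scc[8]=?)
step 5: low=(low[0]=0,low[1]=3,low[2]=4,low[3]=1,low[4]=?,low[5]=2,low[6]=?,low[7]=?,low[8]=4); scc=(scc[0]=2,scc[1]=3,scc[2]=?,scc[3]=1,scc[4]=?,scc[5]=0,scc[6]=?,scc[7]=?,scc[8]=?)
step 6: low=(low[0]=0,low[1]=3,low[2]=4,low[3]=1,low[4]=?,low[5]=2,low[6]=?,low[7]=?,low[8]=4); scc=(scc[0]=2,scc[1]=3,scc[2]=4,scc[3]=1,scc[4]=?,scc[5]=0,scc[6]=?,scc[7]=?,scc[8]=4)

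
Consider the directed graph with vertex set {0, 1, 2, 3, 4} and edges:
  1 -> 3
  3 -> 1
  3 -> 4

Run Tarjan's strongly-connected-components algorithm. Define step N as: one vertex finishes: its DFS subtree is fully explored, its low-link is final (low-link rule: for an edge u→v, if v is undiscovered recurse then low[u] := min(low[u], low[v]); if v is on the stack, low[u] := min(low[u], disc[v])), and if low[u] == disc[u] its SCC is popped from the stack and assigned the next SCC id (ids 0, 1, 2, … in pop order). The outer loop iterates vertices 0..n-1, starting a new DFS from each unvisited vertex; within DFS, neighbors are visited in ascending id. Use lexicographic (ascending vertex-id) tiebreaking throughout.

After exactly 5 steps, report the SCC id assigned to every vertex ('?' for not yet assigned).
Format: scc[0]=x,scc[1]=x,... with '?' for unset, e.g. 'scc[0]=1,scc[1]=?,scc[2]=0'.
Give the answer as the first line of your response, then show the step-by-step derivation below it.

scc[0]=0,scc[1]=2,scc[2]=3,scc[3]=2,scc[4]=1

step 1: low=(low[0]=0,low[1]=?,low[2]=?,low[3]=?,low[4]=?); scc=(scc[0]=0,scc[1]=?,scc[2]=?,scc[3]=?,scc[4]=?)
step 2: low=(low[0]=0,low[1]=1,low[2]=?,low[3]=1,low[4]=3); scc=(scc[0]=0,scc[1]=?,scc[2]=?,scc[3]=?,scc[4]=1)
step 3: low=(low[0]=0,low[1]=1,low[2]=?,low[3]=1,low[4]=3); scc=(scc[0]=0,scc[1]=?,scc[2]=?,scc[3]=?,scc[4]=1)
step 4: low=(low[0]=0,low[1]=1,low[2]=?,low[3]=1,low[4]=3); scc=(scc[0]=0,scc[1]=2,scc[2]=?,scc[3]=2,scc[4]=1)
step 5: low=(low[0]=0,low[1]=1,low[2]=4,low[3]=1,low[4]=3); scc=(scc[0]=0,scc[1]=2,scc[2]=3,scc[3]=2,scc[4]=1)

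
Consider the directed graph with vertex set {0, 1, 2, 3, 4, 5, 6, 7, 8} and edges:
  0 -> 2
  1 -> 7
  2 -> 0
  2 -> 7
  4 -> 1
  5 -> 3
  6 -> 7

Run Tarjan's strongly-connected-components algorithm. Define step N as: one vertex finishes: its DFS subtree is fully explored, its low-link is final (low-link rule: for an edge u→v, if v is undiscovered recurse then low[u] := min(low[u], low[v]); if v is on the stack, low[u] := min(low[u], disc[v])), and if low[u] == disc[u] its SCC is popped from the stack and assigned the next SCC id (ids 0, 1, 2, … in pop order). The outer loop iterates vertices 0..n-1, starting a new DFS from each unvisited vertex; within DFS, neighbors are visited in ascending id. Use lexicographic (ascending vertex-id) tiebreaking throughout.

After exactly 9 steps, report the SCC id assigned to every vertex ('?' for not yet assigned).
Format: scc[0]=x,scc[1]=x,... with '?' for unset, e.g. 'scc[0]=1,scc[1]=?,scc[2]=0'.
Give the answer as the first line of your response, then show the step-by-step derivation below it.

scc[0]=1,scc[1]=2,scc[2]=1,scc[3]=3,scc[4]=4,scc[5]=5,scc[6]=6,scc[7]=0,scc[8]=7

step 1: low=(low[0]=0,low[1]=?,low[2]=0,low[3]=?,low[4]=?,low[5]=?,low[6]=?,low[7]=2,low[8]=?); scc=(scc[0]=?,scc[1]=?,scc[2]=?,scc[3]=?,scc[4]=?,scc[5]=?,scc[6]=?,scc[7]=0,scc[8]=?)
step 2: low=(low[0]=0,low[1]=?,low[2]=0,low[3]=?,low[4]=?,low[5]=?,low[6]=?,low[7]=2,low[8]=?); scc=(scc[0]=?,scc[1]=?,scc[2]=?,scc[3]=?,scc[4]=?,scc[5]=?,scc[6]=?,scc[7]=0,scc[8]=?)
step 3: low=(low[0]=0,low[1]=?,low[2]=0,low[3]=?,low[4]=?,low[5]=?,low[6]=?,low[7]=2,low[8]=?); scc=(scc[0]=1,scc[1]=?,scc[2]=1,scc[3]=?,scc[4]=?,scc[5]=?,scc[6]=?,scc[7]=0,scc[8]=?)
step 4: low=(low[0]=0,low[1]=3,low[2]=0,low[3]=?,low[4]=?,low[5]=?,low[6]=?,low[7]=2,low[8]=?); scc=(scc[0]=1,scc[1]=2,scc[2]=1,scc[3]=?,scc[4]=?,scc[5]=?,scc[6]=?,scc[7]=0,scc[8]=?)
step 5: low=(low[0]=0,low[1]=3,low[2]=0,low[3]=4,low[4]=?,low[5]=?,low[6]=?,low[7]=2,low[8]=?); scc=(scc[0]=1,scc[1]=2,scc[2]=1,scc[3]=3,scc[4]=?,scc[5]=?,scc[6]=?,scc[7]=0,scc[8]=?)
step 6: low=(low[0]=0,low[1]=3,low[2]=0,low[3]=4,low[4]=5,low[5]=?,low[6]=?,low[7]=2,low[8]=?); scc=(scc[0]=1,scc[1]=2,scc[2]=1,scc[3]=3,scc[4]=4,scc[5]=?,scc[6]=?,scc[7]=0,scc[8]=?)
step 7: low=(low[0]=0,low[1]=3,low[2]=0,low[3]=4,low[4]=5,low[5]=6,low[6]=?,low[7]=2,low[8]=?); scc=(scc[0]=1,scc[1]=2,scc[2]=1,scc[3]=3,scc[4]=4,scc[5]=5,scc[6]=?,scc[7]=0,scc[8]=?)
step 8: low=(low[0]=0,low[1]=3,low[2]=0,low[3]=4,low[4]=5,low[5]=6,low[6]=7,low[7]=2,low[8]=?); scc=(scc[0]=1,scc[1]=2,scc[2]=1,scc[3]=3,scc[4]=4,scc[5]=5,scc[6]=6,scc[7]=0,scc[8]=?)
step 9: low=(low[0]=0,low[1]=3,low[2]=0,low[3]=4,low[4]=5,low[5]=6,low[6]=7,low[7]=2,low[8]=8); scc=(scc[0]=1,scc[1]=2,scc[2]=1,scc[3]=3,scc[4]=4,scc[5]=5,scc[6]=6,scc[7]=0,scc[8]=7)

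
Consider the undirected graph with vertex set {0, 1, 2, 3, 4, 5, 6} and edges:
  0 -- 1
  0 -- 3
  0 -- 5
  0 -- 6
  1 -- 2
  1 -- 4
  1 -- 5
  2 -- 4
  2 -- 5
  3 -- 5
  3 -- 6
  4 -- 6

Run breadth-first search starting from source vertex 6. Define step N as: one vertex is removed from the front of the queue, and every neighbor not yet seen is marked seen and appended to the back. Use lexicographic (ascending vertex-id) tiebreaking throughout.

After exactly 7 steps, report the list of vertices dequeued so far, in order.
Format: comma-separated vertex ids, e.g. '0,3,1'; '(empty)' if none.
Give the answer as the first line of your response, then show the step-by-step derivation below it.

6,0,3,4,1,5,2

step 1: dequeue 6; queue=[0,3,4]; order=6
step 2: dequeue 0; queue=[3,4,1,5]; order=6,0
step 3: dequeue 3; queue=[4,1,5]; order=6,0,3
step 4: dequeue 4; queue=[1,5,2]; order=6,0,3,4
step 5: dequeue 1; queue=[5,2]; order=6,0,3,4,1
step 6: dequeue 5; queue=[2]; order=6,0,3,4,1,5
step 7: dequeue 2; queue=[(empty)]; order=6,0,3,4,1,5,2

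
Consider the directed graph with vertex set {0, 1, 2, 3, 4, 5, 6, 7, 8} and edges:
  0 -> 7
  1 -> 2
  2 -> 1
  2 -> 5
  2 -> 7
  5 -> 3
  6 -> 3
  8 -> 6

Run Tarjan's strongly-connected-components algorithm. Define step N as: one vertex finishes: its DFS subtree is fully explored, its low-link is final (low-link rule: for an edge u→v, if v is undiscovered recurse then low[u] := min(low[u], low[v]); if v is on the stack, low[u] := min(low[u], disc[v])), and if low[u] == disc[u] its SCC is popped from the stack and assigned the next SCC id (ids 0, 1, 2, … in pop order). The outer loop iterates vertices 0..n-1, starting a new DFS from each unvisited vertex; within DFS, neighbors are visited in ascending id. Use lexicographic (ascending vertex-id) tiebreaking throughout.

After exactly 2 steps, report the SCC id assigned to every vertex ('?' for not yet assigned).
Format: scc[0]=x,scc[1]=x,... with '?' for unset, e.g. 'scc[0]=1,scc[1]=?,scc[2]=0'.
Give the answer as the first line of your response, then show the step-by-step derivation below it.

scc[0]=1,scc[1]=?,scc[2]=?,scc[3]=?,scc[4]=?,scc[5]=?,scc[6]=?,scc[7]=0,scc[8]=?

step 1: low=(low[0]=0,low[1]=?,low[2]=?,low[3]=?,low[4]=?,low[5]=?,low[6]=?,low[7]=1,low[8]=?); scc=(scc[0]=?,scc[1]=?,scc[2]=?,scc[3]=?,scc[4]=?,scc[5]=?,scc[6]=?,scc[7]=0,scc[8]=?)
step 2: low=(low[0]=0,low[1]=?,low[2]=?,low[3]=?,low[4]=?,low[5]=?,low[6]=?,low[7]=1,low[8]=?); scc=(scc[0]=1,scc[1]=?,scc[2]=?,scc[3]=?,scc[4]=?,scc[5]=?,scc[6]=?,scc[7]=0,scc[8]=?)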